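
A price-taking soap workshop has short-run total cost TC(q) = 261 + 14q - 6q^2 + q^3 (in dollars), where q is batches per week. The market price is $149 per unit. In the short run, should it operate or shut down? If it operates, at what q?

Produce at q = 9

Variable cost is VC = 14q - 6q^2 + q^3, so AVC = VC/q = 14 - 6q + q^2 and MC = dTC/dq = 14 - 12q + 3q^2.
The AVC parabola has its vertex at q = 6/2 = 3, where AVC = 14 - 6·3 + 3^2 = $5.
P = $149 exceeds min AVC = $5, so the firm stays open.
Solving P = MC: -135 - 12q + 3q^2 = 0 ⇒ q = -5 or 9. On the upward-sloping branch, q* = 9.
Check: AVC at q = 9 is $41 ≤ P, so revenue covers variable cost.
Profit = P·q − TC = 149·9 − 630 = $711.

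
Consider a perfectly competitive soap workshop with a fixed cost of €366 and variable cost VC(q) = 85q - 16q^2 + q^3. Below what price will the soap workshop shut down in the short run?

The firm shuts down when price falls below the minimum of average variable cost. AVC = VC/q = 85 - 16q + q^2.
At the minimum of AVC, MC = AVC. MC = 85 - 32q + 3q^2; setting MC = AVC gives 2q^2 - 16q = 0, so q = 8. min AVC = 21.
So the shutdown price is €21.

€21 per unit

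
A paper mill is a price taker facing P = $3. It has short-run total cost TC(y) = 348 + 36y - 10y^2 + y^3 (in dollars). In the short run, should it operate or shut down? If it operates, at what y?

Shut down

Strip out fixed cost: VC = 36y - 10y^2 + y^3. Then AVC = 36 - 10y + y^2 and MC = 36 - 20y + 3y^2.
AVC hits its minimum where MC = AVC, at y = 5, giving min AVC = 36 - 10·5 + 5^2 = $11.
Since P = $3 < min AVC = $11, price fails to cover variable cost at any output.
Shutting down limits the loss to fixed cost, $348.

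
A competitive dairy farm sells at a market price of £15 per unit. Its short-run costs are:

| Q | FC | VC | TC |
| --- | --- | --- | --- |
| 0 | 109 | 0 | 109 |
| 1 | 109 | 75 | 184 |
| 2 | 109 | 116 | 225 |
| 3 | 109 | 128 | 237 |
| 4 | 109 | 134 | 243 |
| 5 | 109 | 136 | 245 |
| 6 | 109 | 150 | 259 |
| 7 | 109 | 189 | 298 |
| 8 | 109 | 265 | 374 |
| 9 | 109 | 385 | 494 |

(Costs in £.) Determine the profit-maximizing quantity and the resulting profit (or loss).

Profit at each row (π = 15Q − TC): Q=0: -109; Q=1: -169; Q=2: -195; Q=3: -192; Q=4: -183; Q=5: -170; Q=6: -169; Q=7: -193; Q=8: -254; Q=9: -359.
Profit is highest at Q = 0. Equivalently, the lowest AVC in the table is 150/6 ≈ £25 at Q = 6, and P = £15 falls below it — price never covers variable cost, so the firm shuts down and loses only its fixed cost.

Q = 0 (shut down); profit = -£109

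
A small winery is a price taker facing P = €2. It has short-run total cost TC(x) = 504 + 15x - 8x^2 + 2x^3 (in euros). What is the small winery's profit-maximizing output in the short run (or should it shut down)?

Shut down

From TC, MC = TC'(x) = 15 - 16x + 6x^2 and AVC = VC/x = 15 - 8x + 2x^2.
The AVC parabola has its vertex at x = 8/4 = 2, where AVC = 15 - 8·2 + 2·2^2 = €7.
With P < min AVC (€2 < €7), every unit sold adds to the loss.
Best response: produce nothing and absorb the €504 fixed cost.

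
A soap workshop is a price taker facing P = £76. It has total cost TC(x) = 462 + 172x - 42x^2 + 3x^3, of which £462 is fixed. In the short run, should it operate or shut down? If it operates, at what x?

From TC, MC = TC'(x) = 172 - 84x + 9x^2 and AVC = VC/x = 172 - 42x + 3x^2.
The AVC parabola has its vertex at x = 42/6 = 7, where AVC = 172 - 42·7 + 3·7^2 = £25.
Since P = £76 ≥ min AVC = £25, price covers variable cost and the firm should produce.
Set P = MC: 76 = 172 - 84x + 9x^2 → 96 - 84x + 9x^2 = 0. The roots are x = 4/3 and x = 8; the profit-maximizing output is on the rising part of MC, so x* = 8.
Check: AVC at x = 8 is £28 ≤ P, so revenue covers variable cost.
Profit = P·x − TC = 76·8 − 686 = -£78, a loss, but smaller than the £462 fixed cost the firm would lose by shutting down.

Produce at x = 8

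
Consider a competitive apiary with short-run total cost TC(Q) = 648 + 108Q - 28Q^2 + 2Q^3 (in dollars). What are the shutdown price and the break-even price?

Shutdown price = min AVC. AVC = 108 - 28Q + 2Q^2, with vertex at Q = 7 and minimum $10.
ATC = 648/Q + 108 - 28Q + 2Q^2. Setting dATC/dQ = −648/Q^2 − 28 + 4Q = 0 gives Q = 9 (since 4·9^3 − 28·9^2 = 648).
min ATC = 648/9 + 108 − 28·9 + 2·9^2 = $90. That is the break-even price.
Between these two prices the firm operates at a loss; above $90 it earns a profit.

Shutdown price = $10; break-even price = $90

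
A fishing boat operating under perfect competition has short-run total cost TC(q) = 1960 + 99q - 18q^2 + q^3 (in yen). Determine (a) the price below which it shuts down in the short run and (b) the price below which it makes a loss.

AVC = 99 - 18q + q^2; minimized at q = 9, giving min AVC = ¥18. That is the shutdown price.
ATC = 1960/q + 99 - 18q + q^2. Setting dATC/dq = −1960/q^2 − 18 + 2q = 0 gives q = 14 (since 2·14^3 − 18·14^2 = 1960).
min ATC = 1960/14 + 99 − 18·14 + 14^2 = ¥183. That is the break-even price.
For ¥18 ≤ P < ¥183 the firm produces at a loss; below ¥18 it shuts down.

Shutdown price = ¥18; break-even price = ¥183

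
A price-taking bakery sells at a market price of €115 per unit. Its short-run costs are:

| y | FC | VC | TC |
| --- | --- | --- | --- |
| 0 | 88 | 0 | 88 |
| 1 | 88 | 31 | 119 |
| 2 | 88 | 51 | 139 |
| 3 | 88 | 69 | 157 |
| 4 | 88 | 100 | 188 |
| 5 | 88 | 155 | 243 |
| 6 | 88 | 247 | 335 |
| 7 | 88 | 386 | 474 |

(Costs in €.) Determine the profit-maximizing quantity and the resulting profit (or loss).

Tabulate TR − TC: y=0: -88; y=1: -4; y=2: 91; y=3: 188; y=4: 272; y=5: 332; y=6: 355; y=7: 331.
Profit is maximized at y = 6. AVC there is 247/6 = €41.17 ≤ P, so producing beats shutting down (which would give -€88).

y = 6; profit = €355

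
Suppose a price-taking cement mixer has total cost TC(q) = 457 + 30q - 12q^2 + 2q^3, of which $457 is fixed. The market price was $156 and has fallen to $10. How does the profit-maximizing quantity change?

Output falls from 7 to 0 (the firm shuts down)

AVC = 30 - 12q + 2q^2, minimized at q = 3 where min AVC = $12. MC = 30 - 24q + 6q^2.
With P = $156 above the shutdown price, P = MC gives q = 7.
At P = $10 < min AVC = $12, price no longer covers variable cost at any output, so the firm shuts down: q = 0.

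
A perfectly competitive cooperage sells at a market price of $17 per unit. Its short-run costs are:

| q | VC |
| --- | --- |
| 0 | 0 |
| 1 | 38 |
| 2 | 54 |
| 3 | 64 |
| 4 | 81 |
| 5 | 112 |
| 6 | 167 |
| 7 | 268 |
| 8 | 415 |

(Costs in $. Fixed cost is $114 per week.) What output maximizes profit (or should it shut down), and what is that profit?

Tabulate TR − TC: q=0: -114; q=1: -135; q=2: -134; q=3: -127; q=4: -127; q=5: -141; q=6: -179; q=7: -263; q=8: -393.
Profit is highest at q = 0. Equivalently, the lowest AVC in the table is 81/4 ≈ $20.25 at q = 4, and P = $17 falls below it — price never covers variable cost, so the firm shuts down and loses only its fixed cost.

q = 0 (shut down); profit = -$114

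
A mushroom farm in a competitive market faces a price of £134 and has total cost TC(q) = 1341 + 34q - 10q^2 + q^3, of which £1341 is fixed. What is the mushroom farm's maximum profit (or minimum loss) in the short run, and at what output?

AVC = 34 - 10q + q^2; min AVC = £9 at q = 5. Since P = £134 ≥ min AVC, the firm produces.
MC = 34 - 20q + 3q^2. Setting P = MC and taking the root on the rising branch gives q* = 10.
TR = 134·10 = 1340. TC = 1341 + 340 = 1681. Profit = 1340 − 1681 = -£341.
Shutting down would mean losing the fixed cost of £1341, so operating at a loss of £341 is better by £1000.

Profit = -£341 at q = 10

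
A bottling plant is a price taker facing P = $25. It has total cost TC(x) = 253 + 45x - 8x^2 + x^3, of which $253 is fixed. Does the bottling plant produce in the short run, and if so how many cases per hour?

Strip out fixed cost: VC = 45x - 8x^2 + x^3. Then AVC = 45 - 8x + x^2 and MC = 45 - 16x + 3x^2.
AVC is minimized where dAVC/dx = -8 + 2x = 0, at x = 4; min AVC = 45 - 8·4 + 4^2 = $29.
P = $25 lies below min AVC = $29; no output level covers variable cost.
The firm minimizes its loss by shutting down and losing only its fixed cost of $253.

Shut down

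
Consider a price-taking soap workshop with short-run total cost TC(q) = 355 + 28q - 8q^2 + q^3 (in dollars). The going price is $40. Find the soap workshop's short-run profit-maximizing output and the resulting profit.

Profit = -$211 at q = 6

AVC = 28 - 8q + q^2 has its minimum $12 at q = 4; price $40 clears that bar, so the firm operates.
With MC = 28 - 16q + 3q^2, P = MC on the upward-sloping part at q* = 6.
TR = 40·6 = 240. TC = 355 + 96 = 451. Profit = 240 − 451 = -$211.
That loss of $211 beats the $355 the firm would lose by shutting down; producing recovers $144 of fixed cost.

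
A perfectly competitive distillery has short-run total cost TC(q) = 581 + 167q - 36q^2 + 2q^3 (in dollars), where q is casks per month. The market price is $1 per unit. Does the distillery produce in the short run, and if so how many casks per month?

Shut down

Variable cost is VC = 167q - 36q^2 + 2q^3, so AVC = VC/q = 167 - 36q + 2q^2 and MC = dTC/dq = 167 - 72q + 6q^2.
The AVC parabola has its vertex at q = 36/4 = 9, where AVC = 167 - 36·9 + 2·9^2 = $5.
Since P = $1 < min AVC = $5, price fails to cover variable cost at any output.
Shutting down limits the loss to fixed cost, $581.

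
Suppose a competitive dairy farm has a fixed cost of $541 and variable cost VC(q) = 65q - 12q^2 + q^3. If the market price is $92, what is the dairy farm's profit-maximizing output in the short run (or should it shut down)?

Strip out fixed cost: VC = 65q - 12q^2 + q^3. Then AVC = 65 - 12q + q^2 and MC = 65 - 24q + 3q^2.
AVC hits its minimum where MC = AVC, at q = 6, giving min AVC = 65 - 12·6 + 6^2 = $29.
P = $92 exceeds min AVC = $29, so the firm stays open.
P = MC gives -27 - 24q + 3q^2 = 0, with roots -1 and 9. Take the larger (rising MC): q* = 9.
Check: AVC at q = 9 is $38 ≤ P, so revenue covers variable cost.
Profit = P·q − TC = 92·9 − 883 = -$55, a loss, but smaller than the $541 fixed cost the firm would lose by shutting down.

Produce at q = 9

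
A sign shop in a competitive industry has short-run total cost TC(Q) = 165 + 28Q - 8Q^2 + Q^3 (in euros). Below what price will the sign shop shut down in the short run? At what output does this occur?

The shutdown price is the minimum of AVC. VC = 28Q - 8Q^2 + Q^3, so AVC = 28 - 8Q + Q^2.
At the minimum of AVC, MC = AVC. MC = 28 - 16Q + 3Q^2; setting MC = AVC gives 2Q^2 - 8Q = 0, so Q = 4. min AVC = 12.
The firm shuts down for any P below €12.

€12 per unit, at Q = 4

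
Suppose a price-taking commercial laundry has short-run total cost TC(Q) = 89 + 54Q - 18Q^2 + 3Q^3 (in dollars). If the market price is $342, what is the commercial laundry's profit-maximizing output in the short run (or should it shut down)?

Variable cost is VC = 54Q - 18Q^2 + 3Q^3, so AVC = VC/Q = 54 - 18Q + 3Q^2 and MC = dTC/dQ = 54 - 36Q + 9Q^2.
The AVC parabola has its vertex at Q = 18/6 = 3, where AVC = 54 - 18·3 + 3·3^2 = $27.
Because $342 ≥ $27, revenue can cover variable cost; the firm operates.
Solving P = MC: -288 - 36Q + 9Q^2 = 0 ⇒ Q = -4 or 8. On the upward-sloping branch, Q* = 8.
Check: AVC at Q = 8 is $102 ≤ P, so revenue covers variable cost.
Profit = P·Q − TC = 342·8 − 905 = $1831.

Produce at Q = 8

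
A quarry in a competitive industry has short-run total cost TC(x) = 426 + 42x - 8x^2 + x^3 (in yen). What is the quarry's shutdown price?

¥26 per unit

The firm shuts down when price falls below the minimum of average variable cost. AVC = VC/x = 42 - 8x + x^2.
At the minimum of AVC, MC = AVC. MC = 42 - 16x + 3x^2; setting MC = AVC gives 2x^2 - 8x = 0, so x = 4. min AVC = 26.
The firm shuts down for any P below ¥26.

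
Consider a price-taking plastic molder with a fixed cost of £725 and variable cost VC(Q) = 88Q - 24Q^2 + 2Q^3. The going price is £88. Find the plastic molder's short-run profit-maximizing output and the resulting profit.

Profit = -£213 at Q = 8

AVC = 88 - 24Q + 2Q^2; min AVC = £16 at Q = 6. Since P = £88 ≥ min AVC, the firm produces.
MC = 88 - 48Q + 6Q^2. Setting P = MC and taking the root on the rising branch gives Q* = 8.
TR = 88·8 = 704. TC = 725 + 192 = 917. Profit = 704 − 917 = -£213.
That loss of £213 beats the £725 the firm would lose by shutting down; producing recovers £512 of fixed cost.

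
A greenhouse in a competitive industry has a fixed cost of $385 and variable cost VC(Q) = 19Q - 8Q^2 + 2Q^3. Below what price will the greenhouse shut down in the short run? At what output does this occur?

The shutdown price is the minimum of AVC. VC = 19Q - 8Q^2 + 2Q^3, so AVC = 19 - 8Q + 2Q^2.
At the minimum of AVC, MC = AVC. MC = 19 - 16Q + 6Q^2; setting MC = AVC gives 4Q^2 - 8Q = 0, so Q = 2. min AVC = 11.
For P < $11 the firm produces nothing.

$11 per unit, at Q = 2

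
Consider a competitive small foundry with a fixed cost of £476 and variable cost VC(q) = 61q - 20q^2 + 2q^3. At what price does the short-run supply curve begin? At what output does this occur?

The shutdown price is the minimum of AVC. VC = 61q - 20q^2 + 2q^3, so AVC = 61 - 20q + 2q^2.
dAVC/dq = -20 + 4q = 0 gives q = 5. min AVC = 61 - 20·5 + 2·5^2 = 11.
For P < £11 the firm produces nothing.

£11 per unit, at q = 5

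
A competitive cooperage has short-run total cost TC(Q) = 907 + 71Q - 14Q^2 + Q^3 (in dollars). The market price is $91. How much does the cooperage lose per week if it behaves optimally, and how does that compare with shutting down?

AVC = 71 - 14Q + Q^2 has its minimum $22 at Q = 7; price $91 clears that bar, so the firm operates.
With MC = 71 - 28Q + 3Q^2, P = MC on the upward-sloping part at Q* = 10.
TR = 91·10 = 910. TC = 907 + 310 = 1217. Profit = 910 − 1217 = -$307.
Shutting down would mean losing the fixed cost of $907, so operating at a loss of $307 is better by $600.

Profit = -$307 at Q = 10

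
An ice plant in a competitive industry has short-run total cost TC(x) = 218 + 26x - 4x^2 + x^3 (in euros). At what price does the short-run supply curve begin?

€22 per unit

The firm shuts down when price falls below the minimum of average variable cost. AVC = VC/x = 26 - 4x + x^2.
dAVC/dx = -4 + 2x = 0 gives x = 2. min AVC = 26 - 4·2 + 2^2 = 22.
For P < €22 the firm produces nothing.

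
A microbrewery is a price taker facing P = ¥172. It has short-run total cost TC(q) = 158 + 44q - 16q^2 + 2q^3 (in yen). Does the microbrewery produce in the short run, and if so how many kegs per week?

Produce at q = 8

From TC, MC = TC'(q) = 44 - 32q + 6q^2 and AVC = VC/q = 44 - 16q + 2q^2.
AVC hits its minimum where MC = AVC, at q = 4, giving min AVC = 44 - 16·4 + 2·4^2 = ¥12.
Since P = ¥172 ≥ min AVC = ¥12, price covers variable cost and the firm should produce.
Solving P = MC: -128 - 32q + 6q^2 = 0 ⇒ q = -8/3 or 8. On the upward-sloping branch, q* = 8.
Check: AVC at q = 8 is ¥44 ≤ P, so revenue covers variable cost.
Profit = P·q − TC = 172·8 − 510 = ¥866.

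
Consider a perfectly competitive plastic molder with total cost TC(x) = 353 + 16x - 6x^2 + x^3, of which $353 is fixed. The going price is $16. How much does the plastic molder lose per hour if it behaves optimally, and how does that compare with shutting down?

AVC = 16 - 6x + x^2 has its minimum $7 at x = 3; price $16 clears that bar, so the firm operates.
With MC = 16 - 12x + 3x^2, P = MC on the upward-sloping part at x* = 4.
TR = 16·4 = 64. TC = 353 + 32 = 385. Profit = 64 − 385 = -$321.
Shutting down would mean losing the fixed cost of $353, so operating at a loss of $321 is better by $32.

Profit = -$321 at x = 4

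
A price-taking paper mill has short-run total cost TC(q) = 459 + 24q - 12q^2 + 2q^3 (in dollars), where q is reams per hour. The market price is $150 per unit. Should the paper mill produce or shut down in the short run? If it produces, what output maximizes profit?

Produce at q = 7

Strip out fixed cost: VC = 24q - 12q^2 + 2q^3. Then AVC = 24 - 12q + 2q^2 and MC = 24 - 24q + 6q^2.
AVC hits its minimum where MC = AVC, at q = 3, giving min AVC = 24 - 12·3 + 2·3^2 = $6.
P = $150 exceeds min AVC = $6, so the firm stays open.
P = MC gives -126 - 24q + 6q^2 = 0, with roots -3 and 7. Take the larger (rising MC): q* = 7.
Check: AVC at q = 7 is $38 ≤ P, so revenue covers variable cost.
Profit = P·q − TC = 150·7 − 725 = $325.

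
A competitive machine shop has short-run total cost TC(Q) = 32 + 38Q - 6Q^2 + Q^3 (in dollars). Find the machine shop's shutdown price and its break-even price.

Shutdown price = $29; break-even price = $38

Shutdown price = min AVC. AVC = 38 - 6Q + Q^2, with vertex at Q = 3 and minimum $29.
ATC = 32/Q + 38 - 6Q + Q^2. Setting dATC/dQ = −32/Q^2 − 6 + 2Q = 0 gives Q = 4 (since 2·4^3 − 6·4^2 = 32).
min ATC = 32/4 + 38 − 6·4 + 4^2 = $38. That is the break-even price.
Between these two prices the firm operates at a loss; above $38 it earns a profit.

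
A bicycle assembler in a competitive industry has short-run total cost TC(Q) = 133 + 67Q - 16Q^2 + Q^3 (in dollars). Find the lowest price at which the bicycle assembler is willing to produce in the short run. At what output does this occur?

The firm shuts down when price falls below the minimum of average variable cost. AVC = VC/Q = 67 - 16Q + Q^2.
dAVC/dQ = -16 + 2Q = 0 gives Q = 8. min AVC = 67 - 16·8 + 8^2 = 3.
So the shutdown price is $3.

$3 per unit, at Q = 8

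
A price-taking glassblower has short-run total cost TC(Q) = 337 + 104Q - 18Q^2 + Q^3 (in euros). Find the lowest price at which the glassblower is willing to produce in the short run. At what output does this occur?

The shutdown price is the minimum of AVC. VC = 104Q - 18Q^2 + Q^3, so AVC = 104 - 18Q + Q^2.
dAVC/dQ = -18 + 2Q = 0 gives Q = 9. min AVC = 104 - 18·9 + 9^2 = 23.
So the shutdown price is €23.

€23 per unit, at Q = 9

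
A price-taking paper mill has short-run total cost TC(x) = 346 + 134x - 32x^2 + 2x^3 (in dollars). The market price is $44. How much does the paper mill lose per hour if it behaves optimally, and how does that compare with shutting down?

Profit = -$22 at x = 9

AVC = 134 - 32x + 2x^2 has its minimum $6 at x = 8; price $44 clears that bar, so the firm operates.
With MC = 134 - 64x + 6x^2, P = MC on the upward-sloping part at x* = 9.
TR = 44·9 = 396. TC = 346 + 72 = 418. Profit = 396 − 418 = -$22.
That loss of $22 beats the $346 the firm would lose by shutting down; producing recovers $324 of fixed cost.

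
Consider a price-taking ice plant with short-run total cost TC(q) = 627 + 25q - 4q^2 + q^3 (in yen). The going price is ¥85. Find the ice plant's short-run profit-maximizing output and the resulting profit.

Profit = -¥339 at q = 6

AVC = 25 - 4q + q^2 has its minimum ¥21 at q = 2; price ¥85 clears that bar, so the firm operates.
MC = 25 - 8q + 3q^2. Setting P = MC and taking the root on the rising branch gives q* = 6.
TR = 85·6 = 510. TC = 627 + 222 = 849. Profit = 510 − 849 = -¥339.
That loss of ¥339 beats the ¥627 the firm would lose by shutting down; producing recovers ¥288 of fixed cost.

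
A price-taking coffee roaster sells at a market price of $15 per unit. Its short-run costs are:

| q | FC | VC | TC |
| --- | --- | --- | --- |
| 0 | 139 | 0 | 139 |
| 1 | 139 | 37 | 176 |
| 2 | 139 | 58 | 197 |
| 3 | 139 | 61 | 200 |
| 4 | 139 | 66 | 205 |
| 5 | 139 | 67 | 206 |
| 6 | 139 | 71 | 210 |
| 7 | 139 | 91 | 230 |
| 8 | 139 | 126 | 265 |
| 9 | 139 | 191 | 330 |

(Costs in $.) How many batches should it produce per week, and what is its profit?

Tabulate TR − TC: q=0: -139; q=1: -161; q=2: -167; q=3: -155; q=4: -145; q=5: -131; q=6: -120; q=7: -125; q=8: -145; q=9: -195.
Profit is maximized at q = 6. AVC there is 71/6 = $11.83 ≤ P, so producing beats shutting down (which would give -$139).

q = 6; profit = -$120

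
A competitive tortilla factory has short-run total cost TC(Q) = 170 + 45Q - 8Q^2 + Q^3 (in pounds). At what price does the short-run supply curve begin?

The firm shuts down when price falls below the minimum of average variable cost. AVC = VC/Q = 45 - 8Q + Q^2.
dAVC/dQ = -8 + 2Q = 0 gives Q = 4. min AVC = 45 - 8·4 + 4^2 = 29.
The firm shuts down for any P below £29.

£29 per unit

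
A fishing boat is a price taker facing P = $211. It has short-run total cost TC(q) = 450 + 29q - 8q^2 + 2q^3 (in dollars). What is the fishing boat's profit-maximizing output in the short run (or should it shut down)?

Produce at q = 7

From TC, MC = TC'(q) = 29 - 16q + 6q^2 and AVC = VC/q = 29 - 8q + 2q^2.
AVC hits its minimum where MC = AVC, at q = 2, giving min AVC = 29 - 8·2 + 2·2^2 = $21.
Because $211 ≥ $21, revenue can cover variable cost; the firm operates.
Solving P = MC: -182 - 16q + 6q^2 = 0 ⇒ q = -13/3 or 7. On the upward-sloping branch, q* = 7.
Check: AVC at q = 7 is $71 ≤ P, so revenue covers variable cost.
Profit = P·q − TC = 211·7 − 947 = $530.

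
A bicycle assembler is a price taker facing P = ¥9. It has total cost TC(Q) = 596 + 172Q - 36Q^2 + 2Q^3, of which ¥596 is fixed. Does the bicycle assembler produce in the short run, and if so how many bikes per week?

Shut down

Strip out fixed cost: VC = 172Q - 36Q^2 + 2Q^3. Then AVC = 172 - 36Q + 2Q^2 and MC = 172 - 72Q + 6Q^2.
The AVC parabola has its vertex at Q = 36/4 = 9, where AVC = 172 - 36·9 + 2·9^2 = ¥10.
Since P = ¥9 < min AVC = ¥10, price fails to cover variable cost at any output.
The firm minimizes its loss by shutting down and losing only its fixed cost of ¥596.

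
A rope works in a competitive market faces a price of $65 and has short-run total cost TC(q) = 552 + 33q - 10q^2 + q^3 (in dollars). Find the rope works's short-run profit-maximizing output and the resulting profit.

AVC = 33 - 10q + q^2; min AVC = $8 at q = 5. Since P = $65 ≥ min AVC, the firm produces.
MC = 33 - 20q + 3q^2. Setting P = MC and taking the root on the rising branch gives q* = 8.
TR = 65·8 = 520. TC = 552 + 136 = 688. Profit = 520 − 688 = -$168.
Shutting down would mean losing the fixed cost of $552, so operating at a loss of $168 is better by $384.

Profit = -$168 at q = 8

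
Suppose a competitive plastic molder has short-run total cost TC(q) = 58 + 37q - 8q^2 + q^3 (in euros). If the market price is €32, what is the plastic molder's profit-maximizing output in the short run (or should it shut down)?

Variable cost is VC = 37q - 8q^2 + q^3, so AVC = VC/q = 37 - 8q + q^2 and MC = dTC/dq = 37 - 16q + 3q^2.
AVC is minimized where dAVC/dq = -8 + 2q = 0, at q = 4; min AVC = 37 - 8·4 + 4^2 = €21.
Since P = €32 ≥ min AVC = €21, price covers variable cost and the firm should produce.
P = MC gives 5 - 16q + 3q^2 = 0, with roots 1/3 and 5. Take the larger (rising MC): q* = 5.
Check: AVC at q = 5 is €22 ≤ P, so revenue covers variable cost.
Profit = P·q − TC = 32·5 − 168 = -€8, a loss, but smaller than the €58 fixed cost the firm would lose by shutting down.

Produce at q = 5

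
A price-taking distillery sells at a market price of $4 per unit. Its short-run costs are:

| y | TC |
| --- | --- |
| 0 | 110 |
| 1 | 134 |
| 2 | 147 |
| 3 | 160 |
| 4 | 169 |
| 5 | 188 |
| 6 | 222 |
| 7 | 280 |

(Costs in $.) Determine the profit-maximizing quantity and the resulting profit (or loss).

Tabulate TR − TC: y=0: -110; y=1: -130; y=2: -139; y=3: -148; y=4: -153; y=5: -168; y=6: -198; y=7: -252.
Profit is highest at y = 0. Equivalently, the lowest AVC in the table is 59/4 ≈ $14.75 at y = 4, and P = $4 falls below it — price never covers variable cost, so the firm shuts down and loses only its fixed cost.

y = 0 (shut down); profit = -$110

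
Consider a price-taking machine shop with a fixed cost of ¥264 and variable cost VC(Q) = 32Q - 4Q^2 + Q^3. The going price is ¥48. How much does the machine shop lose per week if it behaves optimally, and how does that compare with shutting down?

Profit = -¥200 at Q = 4

AVC = 32 - 4Q + Q^2 has its minimum ¥28 at Q = 2; price ¥48 clears that bar, so the firm operates.
MC = 32 - 8Q + 3Q^2. Setting P = MC and taking the root on the rising branch gives Q* = 4.
TR = 48·4 = 192. TC = 264 + 128 = 392. Profit = 192 − 392 = -¥200.
That loss of ¥200 beats the ¥264 the firm would lose by shutting down; producing recovers ¥64 of fixed cost.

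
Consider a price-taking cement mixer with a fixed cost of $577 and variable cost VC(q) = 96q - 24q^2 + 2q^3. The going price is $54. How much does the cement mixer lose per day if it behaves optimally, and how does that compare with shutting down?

AVC = 96 - 24q + 2q^2 has its minimum $24 at q = 6; price $54 clears that bar, so the firm operates.
MC = 96 - 48q + 6q^2. Setting P = MC and taking the root on the rising branch gives q* = 7.
TR = 54·7 = 378. TC = 577 + 182 = 759. Profit = 378 − 759 = -$381.
That loss of $381 beats the $577 the firm would lose by shutting down; producing recovers $196 of fixed cost.

Profit = -$381 at q = 7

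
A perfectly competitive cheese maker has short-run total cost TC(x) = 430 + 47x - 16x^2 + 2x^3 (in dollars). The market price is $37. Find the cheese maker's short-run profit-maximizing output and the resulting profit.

AVC = 47 - 16x + 2x^2; min AVC = $15 at x = 4. Since P = $37 ≥ min AVC, the firm produces.
With MC = 47 - 32x + 6x^2, P = MC on the upward-sloping part at x* = 5.
TR = 37·5 = 185. TC = 430 + 85 = 515. Profit = 185 − 515 = -$330.
Shutting down would mean losing the fixed cost of $430, so operating at a loss of $330 is better by $100.

Profit = -$330 at x = 5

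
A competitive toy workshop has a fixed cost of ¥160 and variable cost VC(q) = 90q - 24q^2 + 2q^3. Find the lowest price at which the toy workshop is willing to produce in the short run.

¥18 per unit

The firm shuts down when price falls below the minimum of average variable cost. AVC = VC/q = 90 - 24q + 2q^2.
dAVC/dq = -24 + 4q = 0 gives q = 6. min AVC = 90 - 24·6 + 2·6^2 = 18.
The firm shuts down for any P below ¥18.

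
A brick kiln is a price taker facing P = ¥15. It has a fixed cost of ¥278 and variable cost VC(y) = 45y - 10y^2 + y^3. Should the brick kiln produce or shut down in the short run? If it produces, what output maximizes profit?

Shut down

From TC, MC = TC'(y) = 45 - 20y + 3y^2 and AVC = VC/y = 45 - 10y + y^2.
The AVC parabola has its vertex at y = 10/2 = 5, where AVC = 45 - 10·5 + 5^2 = ¥20.
Since P = ¥15 < min AVC = ¥20, price fails to cover variable cost at any output.
Best response: produce nothing and absorb the ¥278 fixed cost.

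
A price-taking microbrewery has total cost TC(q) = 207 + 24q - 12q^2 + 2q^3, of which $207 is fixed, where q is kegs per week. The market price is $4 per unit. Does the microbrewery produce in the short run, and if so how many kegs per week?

Shut down

From TC, MC = TC'(q) = 24 - 24q + 6q^2 and AVC = VC/q = 24 - 12q + 2q^2.
The AVC parabola has its vertex at q = 12/4 = 3, where AVC = 24 - 12·3 + 2·3^2 = $6.
With P < min AVC ($4 < $6), every unit sold adds to the loss.
Best response: produce nothing and absorb the $207 fixed cost.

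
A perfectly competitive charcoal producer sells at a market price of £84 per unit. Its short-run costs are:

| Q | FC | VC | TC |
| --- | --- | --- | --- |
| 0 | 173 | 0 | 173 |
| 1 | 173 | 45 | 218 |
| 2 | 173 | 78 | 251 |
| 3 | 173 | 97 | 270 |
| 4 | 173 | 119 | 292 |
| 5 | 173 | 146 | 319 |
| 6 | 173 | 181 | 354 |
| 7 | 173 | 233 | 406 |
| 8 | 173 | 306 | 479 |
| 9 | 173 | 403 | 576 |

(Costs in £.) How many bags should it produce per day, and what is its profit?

Q = 8; profit = £193

Profit at each row (π = 84Q − TC): Q=0: -173; Q=1: -134; Q=2: -83; Q=3: -18; Q=4: 44; Q=5: 101; Q=6: 150; Q=7: 182; Q=8: 193; Q=9: 180.
Profit is maximized at Q = 8. AVC there is 306/8 = £38.25 ≤ P, so producing beats shutting down (which would give -£173).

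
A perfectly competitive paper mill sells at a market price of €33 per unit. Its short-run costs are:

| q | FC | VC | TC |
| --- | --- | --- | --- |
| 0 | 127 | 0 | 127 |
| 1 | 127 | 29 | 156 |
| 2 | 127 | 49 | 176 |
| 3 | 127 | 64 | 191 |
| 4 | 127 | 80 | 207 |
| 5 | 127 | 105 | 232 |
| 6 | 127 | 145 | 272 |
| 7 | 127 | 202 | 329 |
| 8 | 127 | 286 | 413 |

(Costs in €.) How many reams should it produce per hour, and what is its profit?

Tabulate TR − TC: q=0: -127; q=1: -123; q=2: -110; q=3: -92; q=4: -75; q=5: -67; q=6: -74; q=7: -98; q=8: -149.
Profit is maximized at q = 5. AVC there is 105/5 = €21 ≤ P, so producing beats shutting down (which would give -€127).

q = 5; profit = -€67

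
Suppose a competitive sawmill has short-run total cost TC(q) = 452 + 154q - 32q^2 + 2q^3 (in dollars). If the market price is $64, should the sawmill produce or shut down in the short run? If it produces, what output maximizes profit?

Produce at q = 9

Variable cost is VC = 154q - 32q^2 + 2q^3, so AVC = VC/q = 154 - 32q + 2q^2 and MC = dTC/dq = 154 - 64q + 6q^2.
The AVC parabola has its vertex at q = 32/4 = 8, where AVC = 154 - 32·8 + 2·8^2 = $26.
Since P = $64 ≥ min AVC = $26, price covers variable cost and the firm should produce.
Set P = MC: 64 = 154 - 64q + 6q^2 → 90 - 64q + 6q^2 = 0. The roots are q = 5/3 and q = 9; the profit-maximizing output is on the rising part of MC, so q* = 9.
Check: AVC at q = 9 is $28 ≤ P, so revenue covers variable cost.
Profit = P·q − TC = 64·9 − 704 = -$128, a loss, but smaller than the $452 fixed cost the firm would lose by shutting down.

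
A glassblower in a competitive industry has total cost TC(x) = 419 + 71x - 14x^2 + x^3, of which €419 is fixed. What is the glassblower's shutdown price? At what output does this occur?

€22 per unit, at x = 7

The firm shuts down when price falls below the minimum of average variable cost. AVC = VC/x = 71 - 14x + x^2.
At the minimum of AVC, MC = AVC. MC = 71 - 28x + 3x^2; setting MC = AVC gives 2x^2 - 14x = 0, so x = 7. min AVC = 22.
The firm shuts down for any P below €22.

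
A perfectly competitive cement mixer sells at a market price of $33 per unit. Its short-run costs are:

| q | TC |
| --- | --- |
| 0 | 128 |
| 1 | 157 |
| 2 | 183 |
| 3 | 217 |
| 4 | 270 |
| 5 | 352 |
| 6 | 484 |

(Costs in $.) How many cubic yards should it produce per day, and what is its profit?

Compute π = P·q − TC at each output: q=0: -128; q=1: -124; q=2: -117; q=3: -118; q=4: -138; q=5: -187; q=6: -286.
Profit is maximized at q = 2. AVC there is 55/2 = $27.50 ≤ P, so producing beats shutting down (which would give -$128).

q = 2; profit = -$117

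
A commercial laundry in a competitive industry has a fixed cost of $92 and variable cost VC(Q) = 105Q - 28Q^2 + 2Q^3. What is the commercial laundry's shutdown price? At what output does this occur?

The firm shuts down when price falls below the minimum of average variable cost. AVC = VC/Q = 105 - 28Q + 2Q^2.
At the minimum of AVC, MC = AVC. MC = 105 - 56Q + 6Q^2; setting MC = AVC gives 4Q^2 - 28Q = 0, so Q = 7. min AVC = 7.
The firm shuts down for any P below $7.

$7 per unit, at Q = 7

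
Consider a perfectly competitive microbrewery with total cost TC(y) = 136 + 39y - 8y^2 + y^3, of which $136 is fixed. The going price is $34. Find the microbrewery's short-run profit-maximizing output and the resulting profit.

Profit = -$86 at y = 5

AVC = 39 - 8y + y^2; min AVC = $23 at y = 4. Since P = $34 ≥ min AVC, the firm produces.
With MC = 39 - 16y + 3y^2, P = MC on the upward-sloping part at y* = 5.
TR = 34·5 = 170. TC = 136 + 120 = 256. Profit = 170 − 256 = -$86.
That loss of $86 beats the $136 the firm would lose by shutting down; producing recovers $50 of fixed cost.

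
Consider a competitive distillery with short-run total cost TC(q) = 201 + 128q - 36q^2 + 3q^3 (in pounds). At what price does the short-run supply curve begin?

The firm shuts down when price falls below the minimum of average variable cost. AVC = VC/q = 128 - 36q + 3q^2.
dAVC/dq = -36 + 6q = 0 gives q = 6. min AVC = 128 - 36·6 + 3·6^2 = 20.
So the shutdown price is £20.

£20 per unit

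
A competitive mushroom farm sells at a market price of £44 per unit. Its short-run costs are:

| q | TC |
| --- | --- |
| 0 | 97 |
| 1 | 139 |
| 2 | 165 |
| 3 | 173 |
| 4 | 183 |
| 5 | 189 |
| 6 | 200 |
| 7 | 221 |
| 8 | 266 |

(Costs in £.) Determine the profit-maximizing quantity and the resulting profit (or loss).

q = 7; profit = £87

Compute π = P·q − TC at each output: q=0: -97; q=1: -95; q=2: -77; q=3: -41; q=4: -7; q=5: 31; q=6: 64; q=7: 87; q=8: 86.
Profit is maximized at q = 7. AVC there is 124/7 = £17.71 ≤ P, so producing beats shutting down (which would give -£97).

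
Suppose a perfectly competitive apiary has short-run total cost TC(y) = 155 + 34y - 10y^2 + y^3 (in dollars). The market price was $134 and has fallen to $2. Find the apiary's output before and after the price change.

Output falls from 10 to 0 (the firm shuts down)

MC = 34 - 20y + 3y^2; the shutdown threshold is min AVC = $9 (at y = 5).
At P = $134 ≥ min AVC, set P = MC on the rising branch: y = 10.
At P = $2 < min AVC = $9, price no longer covers variable cost at any output, so the firm shuts down: y = 0.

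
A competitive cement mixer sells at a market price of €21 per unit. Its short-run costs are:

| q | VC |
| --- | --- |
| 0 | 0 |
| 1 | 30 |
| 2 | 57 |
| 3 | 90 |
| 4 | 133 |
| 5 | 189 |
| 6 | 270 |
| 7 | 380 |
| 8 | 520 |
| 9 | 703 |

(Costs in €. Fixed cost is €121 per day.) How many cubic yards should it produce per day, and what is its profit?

q = 0 (shut down); profit = -€121

Tabulate TR − TC: q=0: -121; q=1: -130; q=2: -136; q=3: -148; q=4: -170; q=5: -205; q=6: -265; q=7: -354; q=8: -473; q=9: -635.
Profit is highest at q = 0. Equivalently, the lowest AVC in the table is 57/2 ≈ €28.50 at q = 2, and P = €21 falls below it — price never covers variable cost, so the firm shuts down and loses only its fixed cost.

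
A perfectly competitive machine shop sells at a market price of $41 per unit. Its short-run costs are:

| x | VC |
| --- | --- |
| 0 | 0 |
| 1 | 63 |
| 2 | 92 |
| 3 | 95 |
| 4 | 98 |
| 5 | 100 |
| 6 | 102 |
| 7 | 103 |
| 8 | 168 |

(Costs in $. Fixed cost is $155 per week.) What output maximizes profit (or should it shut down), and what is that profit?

x = 7; profit = $29

Tabulate TR − TC: x=0: -155; x=1: -177; x=2: -165; x=3: -127; x=4: -89; x=5: -50; x=6: -11; x=7: 29; x=8: 5.
Profit is maximized at x = 7. AVC there is 103/7 = $14.71 ≤ P, so producing beats shutting down (which would give -$155).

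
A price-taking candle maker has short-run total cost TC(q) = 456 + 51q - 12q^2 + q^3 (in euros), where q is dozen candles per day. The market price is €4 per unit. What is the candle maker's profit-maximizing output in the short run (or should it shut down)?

Variable cost is VC = 51q - 12q^2 + q^3, so AVC = VC/q = 51 - 12q + q^2 and MC = dTC/dq = 51 - 24q + 3q^2.
AVC is minimized where dAVC/dq = -12 + 2q = 0, at q = 6; min AVC = 51 - 12·6 + 6^2 = €15.
Since P = €4 < min AVC = €15, price fails to cover variable cost at any output.
The firm minimizes its loss by shutting down and losing only its fixed cost of €456.

Shut down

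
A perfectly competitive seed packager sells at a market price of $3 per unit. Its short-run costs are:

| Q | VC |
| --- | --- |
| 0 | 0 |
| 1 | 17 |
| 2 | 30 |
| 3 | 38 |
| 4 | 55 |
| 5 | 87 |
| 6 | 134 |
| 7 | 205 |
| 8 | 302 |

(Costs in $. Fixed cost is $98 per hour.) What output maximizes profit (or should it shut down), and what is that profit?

Q = 0 (shut down); profit = -$98

Profit at each row (π = 3Q − TC): Q=0: -98; Q=1: -112; Q=2: -122; Q=3: -127; Q=4: -141; Q=5: -170; Q=6: -214; Q=7: -282; Q=8: -376.
Profit is highest at Q = 0. Equivalently, the lowest AVC in the table is 38/3 ≈ $12.67 at Q = 3, and P = $3 falls below it — price never covers variable cost, so the firm shuts down and loses only its fixed cost.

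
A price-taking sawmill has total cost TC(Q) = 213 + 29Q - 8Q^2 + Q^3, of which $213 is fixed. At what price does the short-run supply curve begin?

The shutdown price is the minimum of AVC. VC = 29Q - 8Q^2 + Q^3, so AVC = 29 - 8Q + Q^2.
dAVC/dQ = -8 + 2Q = 0 gives Q = 4. min AVC = 29 - 8·4 + 4^2 = 13.
The firm shuts down for any P below $13.

$13 per unit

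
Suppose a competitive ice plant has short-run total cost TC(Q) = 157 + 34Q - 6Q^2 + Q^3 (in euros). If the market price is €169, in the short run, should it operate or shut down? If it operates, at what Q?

From TC, MC = TC'(Q) = 34 - 12Q + 3Q^2 and AVC = VC/Q = 34 - 6Q + Q^2.
AVC hits its minimum where MC = AVC, at Q = 3, giving min AVC = 34 - 6·3 + 3^2 = €25.
Because €169 ≥ €25, revenue can cover variable cost; the firm operates.
Set P = MC: 169 = 34 - 12Q + 3Q^2 → -135 - 12Q + 3Q^2 = 0. The roots are Q = -5 and Q = 9; the profit-maximizing output is on the rising part of MC, so Q* = 9.
Check: AVC at Q = 9 is €61 ≤ P, so revenue covers variable cost.
Profit = P·Q − TC = 169·9 − 706 = €815.

Produce at Q = 9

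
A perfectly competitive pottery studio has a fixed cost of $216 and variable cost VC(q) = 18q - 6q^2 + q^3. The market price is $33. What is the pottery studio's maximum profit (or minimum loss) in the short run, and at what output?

AVC = 18 - 6q + q^2 has its minimum $9 at q = 3; price $33 clears that bar, so the firm operates.
MC = 18 - 12q + 3q^2. Setting P = MC and taking the root on the rising branch gives q* = 5.
TR = 33·5 = 165. TC = 216 + 65 = 281. Profit = 165 − 281 = -$116.
That loss of $116 beats the $216 the firm would lose by shutting down; producing recovers $100 of fixed cost.

Profit = -$116 at q = 5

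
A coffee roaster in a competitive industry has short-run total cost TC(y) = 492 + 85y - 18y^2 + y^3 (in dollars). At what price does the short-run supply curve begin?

Short-run supply begins at min AVC. From VC = 85y - 18y^2 + y^3, AVC = 85 - 18y + y^2.
dAVC/dy = -18 + 2y = 0 gives y = 9. min AVC = 85 - 18·9 + 9^2 = 4.
The firm shuts down for any P below $4.

$4 per unit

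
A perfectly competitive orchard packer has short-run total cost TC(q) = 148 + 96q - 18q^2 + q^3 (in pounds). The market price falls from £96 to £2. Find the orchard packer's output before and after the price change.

Output falls from 12 to 0 (the firm shuts down)

AVC = 96 - 18q + q^2, minimized at q = 9 where min AVC = £15. MC = 96 - 36q + 3q^2.
With P = £96 above the shutdown price, P = MC gives q = 12.
At P = £2 < min AVC = £15, price no longer covers variable cost at any output, so the firm shuts down: q = 0.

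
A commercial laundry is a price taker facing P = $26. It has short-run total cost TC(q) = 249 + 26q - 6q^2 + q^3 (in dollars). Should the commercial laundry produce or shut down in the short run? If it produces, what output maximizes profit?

From TC, MC = TC'(q) = 26 - 12q + 3q^2 and AVC = VC/q = 26 - 6q + q^2.
AVC is minimized where dAVC/dq = -6 + 2q = 0, at q = 3; min AVC = 26 - 6·3 + 3^2 = $17.
Because $26 ≥ $17, revenue can cover variable cost; the firm operates.
P = MC gives -12q + 3q^2 = 0, with roots 0 and 4. Take the larger (rising MC): q* = 4.
Check: AVC at q = 4 is $18 ≤ P, so revenue covers variable cost.
Profit = P·q − TC = 26·4 − 321 = -$217, a loss, but smaller than the $249 fixed cost the firm would lose by shutting down.

Produce at q = 4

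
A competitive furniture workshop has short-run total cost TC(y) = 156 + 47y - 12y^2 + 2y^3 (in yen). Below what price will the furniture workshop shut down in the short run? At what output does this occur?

¥29 per unit, at y = 3

The firm shuts down when price falls below the minimum of average variable cost. AVC = VC/y = 47 - 12y + 2y^2.
dAVC/dy = -12 + 4y = 0 gives y = 3. min AVC = 47 - 12·3 + 2·3^2 = 29.
So the shutdown price is ¥29.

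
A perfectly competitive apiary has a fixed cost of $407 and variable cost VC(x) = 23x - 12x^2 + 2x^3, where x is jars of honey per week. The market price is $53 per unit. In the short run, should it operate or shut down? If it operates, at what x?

Produce at x = 5

Strip out fixed cost: VC = 23x - 12x^2 + 2x^3. Then AVC = 23 - 12x + 2x^2 and MC = 23 - 24x + 6x^2.
AVC hits its minimum where MC = AVC, at x = 3, giving min AVC = 23 - 12·3 + 2·3^2 = $5.
P = $53 exceeds min AVC = $5, so the firm stays open.
Solving P = MC: -30 - 24x + 6x^2 = 0 ⇒ x = -1 or 5. On the upward-sloping branch, x* = 5.
Check: AVC at x = 5 is $13 ≤ P, so revenue covers variable cost.
Profit = P·x − TC = 53·5 − 472 = -$207, a loss, but smaller than the $407 fixed cost the firm would lose by shutting down.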